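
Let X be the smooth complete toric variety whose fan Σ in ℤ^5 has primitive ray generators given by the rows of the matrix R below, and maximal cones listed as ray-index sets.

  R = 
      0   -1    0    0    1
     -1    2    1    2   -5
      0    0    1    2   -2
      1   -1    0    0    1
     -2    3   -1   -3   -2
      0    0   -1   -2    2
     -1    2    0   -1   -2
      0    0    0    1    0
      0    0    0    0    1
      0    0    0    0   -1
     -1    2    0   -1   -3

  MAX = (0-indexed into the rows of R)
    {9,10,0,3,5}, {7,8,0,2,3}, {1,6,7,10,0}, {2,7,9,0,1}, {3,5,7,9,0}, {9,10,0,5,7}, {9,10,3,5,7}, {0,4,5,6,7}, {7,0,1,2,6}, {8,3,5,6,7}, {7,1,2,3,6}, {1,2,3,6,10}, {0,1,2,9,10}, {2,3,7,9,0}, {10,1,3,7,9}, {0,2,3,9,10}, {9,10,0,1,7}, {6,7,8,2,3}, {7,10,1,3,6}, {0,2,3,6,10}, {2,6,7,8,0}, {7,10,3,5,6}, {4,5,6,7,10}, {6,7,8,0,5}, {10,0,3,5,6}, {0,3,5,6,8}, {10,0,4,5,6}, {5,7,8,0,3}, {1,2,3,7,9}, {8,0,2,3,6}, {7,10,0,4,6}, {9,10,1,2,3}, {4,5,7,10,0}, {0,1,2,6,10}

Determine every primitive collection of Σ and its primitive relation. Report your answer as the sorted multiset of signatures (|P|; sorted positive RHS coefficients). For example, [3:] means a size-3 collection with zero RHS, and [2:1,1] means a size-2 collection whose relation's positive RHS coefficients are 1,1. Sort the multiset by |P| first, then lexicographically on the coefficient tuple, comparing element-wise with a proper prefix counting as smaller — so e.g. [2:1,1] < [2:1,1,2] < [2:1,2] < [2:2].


The 16 primitive collections of Σ (r=11, n=5):

  {2,5}:  v_{2} + v_{5} = 0 — sig = [2:]
  {8,9}:  v_{8} + v_{9} = 0 — sig = [2:]
  {6,9}:  v_{6} + v_{9} = v_{10} — sig = [2:1]
  {8,10}:  v_{8} + v_{10} = v_{6} — sig = [2:1]
  {1,5}:  v_{1} + v_{5} = v_{7} + v_{10} — sig = [2:1,1]
  {3,4}:  v_{3} + v_{4} = v_{5} + v_{10} — sig = [2:1,1]
  {1,8}:  v_{1} + v_{8} = v_{2} + v_{6} + v_{7} — sig = [2:1,1,1]
  {2,4}:  v_{2} + v_{4} = v_{0} + v_{6} + v_{7} + v_{10} — sig = [2:1,1,1,1]
  {4,8}:  v_{4} + v_{8} = v_{0} + v_{5} + 2·v_{6} + v_{7} — sig = [2:1,1,1,2]
  {4,9}:  v_{4} + v_{9} = v_{0} + v_{5} + v_{7} + 2·v_{10} — sig = [2:1,1,1,2]
  {1,4}:  v_{1} + v_{4} = v_{0} + v_{6} + 2·v_{7} + 2·v_{10} — sig = [2:1,1,2,2]
  {2,7,10}:  v_{2} + v_{7} + v_{10} = v_{1} — sig = [3:1]
  {0,1,3}:  v_{0} + v_{1} + v_{3} = v_{2} + v_{9} — sig = [3:1,1]
  {0,3,6,7}:  v_{0} + v_{3} + v_{6} + v_{7} = 0 — sig = [4:]
  {0,3,7,10}:  v_{0} + v_{3} + v_{7} + v_{10} = v_{9} — sig = [4:1]
  {0,5,6,7,10}:  v_{0} + v_{5} + v_{6} + v_{7} + v_{10} = v_{4} — sig = [5:1]

Signatures (|P|; sorted positive RHS coefficients), sorted:
    [2:]
    [2:]
    [2:1]
    [2:1]
    [2:1,1]
    [2:1,1]
    [2:1,1,1]
    [2:1,1,1,1]
    [2:1,1,1,2]
    [2:1,1,1,2]
    [2:1,1,2,2]
    [3:1]
    [3:1,1]
    [4:]
    [4:1]
    [5:1]


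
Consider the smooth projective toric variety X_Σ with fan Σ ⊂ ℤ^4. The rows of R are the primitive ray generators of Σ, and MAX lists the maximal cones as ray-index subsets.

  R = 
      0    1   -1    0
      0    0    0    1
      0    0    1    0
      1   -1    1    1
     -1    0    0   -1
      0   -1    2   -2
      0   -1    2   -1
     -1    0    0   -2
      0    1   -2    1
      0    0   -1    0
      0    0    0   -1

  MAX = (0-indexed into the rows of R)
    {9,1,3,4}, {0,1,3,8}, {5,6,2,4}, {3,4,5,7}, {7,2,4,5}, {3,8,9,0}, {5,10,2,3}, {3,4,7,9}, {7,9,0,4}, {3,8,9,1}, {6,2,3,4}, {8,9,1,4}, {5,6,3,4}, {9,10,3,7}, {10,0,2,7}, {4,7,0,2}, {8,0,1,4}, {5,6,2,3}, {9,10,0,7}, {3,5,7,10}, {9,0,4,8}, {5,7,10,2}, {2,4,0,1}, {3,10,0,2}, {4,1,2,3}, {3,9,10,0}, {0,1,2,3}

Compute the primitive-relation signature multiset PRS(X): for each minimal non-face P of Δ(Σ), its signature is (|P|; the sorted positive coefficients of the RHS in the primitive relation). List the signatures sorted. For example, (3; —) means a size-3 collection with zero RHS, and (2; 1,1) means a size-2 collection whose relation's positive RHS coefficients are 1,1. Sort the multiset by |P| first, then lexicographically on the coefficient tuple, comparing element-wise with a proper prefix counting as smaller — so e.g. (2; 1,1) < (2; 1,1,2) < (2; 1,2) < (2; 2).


Δ(Σ) — 11 vertices, 23 min non-faces:

  P={1,10}:  v_{1} + v_{10} = 0  →  sig = (2; —)
  P={2,9}:  v_{2} + v_{9} = 0  →  sig = (2; —)
  P={6,8}:  v_{6} + v_{8} = 0  →  sig = (2; —)
  P={1,5}:  v_{1} + v_{5} = v_{6}  →  sig = (2; 1)
  P={1,7}:  v_{1} + v_{7} = v_{4}  →  sig = (2; 1)
  P={4,10}:  v_{4} + v_{10} = v_{7}  →  sig = (2; 1)
  P={5,8}:  v_{5} + v_{8} = v_{10}  →  sig = (2; 1)
  P={6,10}:  v_{6} + v_{10} = v_{5}  →  sig = (2; 1)
  P={0,6}:  v_{0} + v_{6} = v_{2} + v_{10}  →  sig = (2; 1,1)
  P={2,8}:  v_{2} + v_{8} = v_{0} + v_{1}  →  sig = (2; 1,1)
  P={6,7}:  v_{6} + v_{7} = v_{4} + v_{5}  →  sig = (2; 1,1)
  P={6,9}:  v_{6} + v_{9} = v_{3} + v_{7}  →  sig = (2; 1,1)
  P={8,10}:  v_{8} + v_{10} = v_{0} + v_{9}  →  sig = (2; 1,1)
  P={1,6}:  v_{1} + v_{6} = v_{2} + v_{3} + v_{4}  →  sig = (2; 1,1,1)
  P={5,9}:  v_{5} + v_{9} = v_{3} + v_{7} + v_{10}  →  sig = (2; 1,1,1)
  P={7,8}:  v_{7} + v_{8} = v_{0} + v_{4} + v_{9}  →  sig = (2; 1,1,1)
  P={0,5}:  v_{0} + v_{5} = v_{2} + 2·v_{10}  →  sig = (2; 1,2)
  P={0,3,4}:  v_{0} + v_{3} + v_{4} = 0  →  sig = (3; —)
  P={0,1,9}:  v_{0} + v_{1} + v_{9} = v_{8}  →  sig = (3; 1)
  P={0,3,7}:  v_{0} + v_{3} + v_{7} = v_{10}  →  sig = (3; 1)
  P={2,3,7}:  v_{2} + v_{3} + v_{7} = v_{6}  →  sig = (3; 1)
  P={3,4,8}:  v_{3} + v_{4} + v_{8} = v_{1} + v_{9}  →  sig = (3; 1,1)
  P={2,3,4,5}:  v_{2} + v_{3} + v_{4} + v_{5} = 2·v_{6}  →  sig = (4; 2)

so the primitive-relation signature multiset is
    (2; —)
    (2; —)
    (2; —)
    (2; 1)
    (2; 1)
    (2; 1)
    (2; 1)
    (2; 1)
    (2; 1,1)
    (2; 1,1)
    (2; 1,1)
    (2; 1,1)
    (2; 1,1)
    (2; 1,1,1)
    (2; 1,1,1)
    (2; 1,1,1)
    (2; 1,2)
    (3; —)
    (3; 1)
    (3; 1)
    (3; 1)
    (3; 1,1)
    (4; 2)


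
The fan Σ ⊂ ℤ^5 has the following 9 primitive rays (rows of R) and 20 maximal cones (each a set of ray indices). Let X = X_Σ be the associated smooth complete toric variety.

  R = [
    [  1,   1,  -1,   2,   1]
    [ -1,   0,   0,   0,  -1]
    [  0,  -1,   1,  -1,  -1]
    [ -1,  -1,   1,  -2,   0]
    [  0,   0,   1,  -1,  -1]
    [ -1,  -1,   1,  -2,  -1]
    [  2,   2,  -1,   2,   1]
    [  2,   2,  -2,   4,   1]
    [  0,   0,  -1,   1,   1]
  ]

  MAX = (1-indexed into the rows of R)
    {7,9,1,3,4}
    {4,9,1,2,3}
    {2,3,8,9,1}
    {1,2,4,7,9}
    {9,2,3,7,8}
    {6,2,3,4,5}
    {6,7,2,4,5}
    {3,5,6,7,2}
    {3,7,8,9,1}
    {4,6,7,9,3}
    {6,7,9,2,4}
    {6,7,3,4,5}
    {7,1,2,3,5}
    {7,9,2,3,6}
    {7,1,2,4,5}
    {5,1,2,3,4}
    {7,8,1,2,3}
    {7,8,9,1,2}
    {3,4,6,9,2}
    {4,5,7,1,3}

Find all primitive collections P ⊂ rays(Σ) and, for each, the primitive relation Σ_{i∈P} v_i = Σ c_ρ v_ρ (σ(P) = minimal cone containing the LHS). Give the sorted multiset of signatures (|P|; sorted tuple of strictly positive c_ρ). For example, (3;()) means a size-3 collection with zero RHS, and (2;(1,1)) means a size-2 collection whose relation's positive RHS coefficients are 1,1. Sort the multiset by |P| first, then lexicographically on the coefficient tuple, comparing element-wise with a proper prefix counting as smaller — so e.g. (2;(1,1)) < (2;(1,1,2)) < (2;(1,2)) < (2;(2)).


7 minimal non-faces of Δ(Σ) (on 9 rays):

  P = {1,6}:  v_{1} + v_{6} = 0  →  sig = (2;())
  P = {5,9}:  v_{5} + v_{9} = 0  →  sig = (2;())
  P = {4,8}:  v_{4} + v_{8} = v_{1}  →  sig = (2;(1))
  P = {5,8}:  v_{5} + v_{8} = v_{1} + v_{2} + v_{3} + v_{7}  →  sig = (2;(1,1,1,1))
  P = {6,8}:  v_{6} + v_{8} = v_{2} + v_{3} + v_{7} + v_{9}  →  sig = (2;(1,1,1,1))
  P = {2,3,4,7}:  v_{2} + v_{3} + v_{4} + v_{7} = v_{5}  →  sig = (4;(1))
  P = {1,2,3,7,9}:  v_{1} + v_{2} + v_{3} + v_{7} + v_{9} = v_{8}  →  sig = (5;(1))

Sorted signature multiset PRS(X):
    |P|=2: 5 collections, coeffs (), (), (1), (1,1,1,1), (1,1,1,1)
    |P|=4: 1 collection, coeffs (1)
    |P|=5: 1 collection, coeffs (1)


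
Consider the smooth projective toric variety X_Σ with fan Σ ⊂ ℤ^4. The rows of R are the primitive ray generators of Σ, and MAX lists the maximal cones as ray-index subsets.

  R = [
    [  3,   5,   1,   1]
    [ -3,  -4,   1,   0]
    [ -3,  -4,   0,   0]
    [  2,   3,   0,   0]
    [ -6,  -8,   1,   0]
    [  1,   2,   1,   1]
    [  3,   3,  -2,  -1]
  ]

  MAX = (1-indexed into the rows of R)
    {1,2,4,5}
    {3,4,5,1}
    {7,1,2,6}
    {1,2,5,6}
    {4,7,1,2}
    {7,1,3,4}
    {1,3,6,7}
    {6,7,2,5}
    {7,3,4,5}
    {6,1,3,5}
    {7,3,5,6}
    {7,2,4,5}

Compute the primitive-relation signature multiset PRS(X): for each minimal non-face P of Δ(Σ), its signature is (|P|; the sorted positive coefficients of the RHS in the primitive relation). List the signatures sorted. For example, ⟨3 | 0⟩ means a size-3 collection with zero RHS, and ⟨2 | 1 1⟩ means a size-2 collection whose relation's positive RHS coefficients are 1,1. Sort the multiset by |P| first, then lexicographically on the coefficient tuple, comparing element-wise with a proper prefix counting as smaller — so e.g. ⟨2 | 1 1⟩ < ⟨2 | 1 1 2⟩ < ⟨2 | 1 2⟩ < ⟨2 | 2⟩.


|primitive collections| = 3. Relations:

  • {2,3}:  v_{2} + v_{3} = v_{5} — sig = ⟨2 | 1⟩
  • {4,6}:  v_{4} + v_{6} = v_{1} — sig = ⟨2 | 1⟩
  • {1,5,7}:  v_{1} + v_{5} + v_{7} = 0 — sig = ⟨3 | 0⟩

Signatures (|P|; sorted positive RHS coefficients), sorted:
    |P|=2: 2 collections, coeffs (1), (1)
    |P|=3: 1 collection, coeffs ()


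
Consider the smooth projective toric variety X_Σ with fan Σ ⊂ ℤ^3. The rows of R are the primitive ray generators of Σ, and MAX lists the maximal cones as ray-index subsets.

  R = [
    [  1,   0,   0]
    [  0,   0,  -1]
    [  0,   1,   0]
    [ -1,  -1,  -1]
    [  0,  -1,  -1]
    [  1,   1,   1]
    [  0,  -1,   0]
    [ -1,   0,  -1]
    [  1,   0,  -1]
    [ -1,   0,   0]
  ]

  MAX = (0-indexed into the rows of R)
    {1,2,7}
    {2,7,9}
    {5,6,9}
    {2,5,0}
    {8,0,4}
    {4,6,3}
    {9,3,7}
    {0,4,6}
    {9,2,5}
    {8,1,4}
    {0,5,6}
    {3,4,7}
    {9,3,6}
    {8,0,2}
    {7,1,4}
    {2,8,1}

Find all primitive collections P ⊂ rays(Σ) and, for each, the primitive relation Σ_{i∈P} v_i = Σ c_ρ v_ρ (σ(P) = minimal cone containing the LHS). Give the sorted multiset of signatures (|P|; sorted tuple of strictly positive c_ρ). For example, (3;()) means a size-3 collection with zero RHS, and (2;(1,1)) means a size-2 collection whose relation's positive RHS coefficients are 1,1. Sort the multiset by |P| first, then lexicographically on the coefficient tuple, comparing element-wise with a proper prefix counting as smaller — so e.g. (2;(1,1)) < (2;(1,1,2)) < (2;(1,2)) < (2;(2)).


The 21 primitive collections of Σ (r=10, n=3):

  P={0,9}:  v_{0} + v_{9} = 0  ⇒ sig = (2;())
  P={2,6}:  v_{2} + v_{6} = 0  ⇒ sig = (2;())
  P={3,5}:  v_{3} + v_{5} = 0  ⇒ sig = (2;())
  P={0,1}:  v_{0} + v_{1} = v_{8}  ⇒ sig = (2;(1))
  P={0,3}:  v_{0} + v_{3} = v_{4}  ⇒ sig = (2;(1))
  P={0,7}:  v_{0} + v_{7} = v_{1}  ⇒ sig = (2;(1))
  P={1,6}:  v_{1} + v_{6} = v_{4}  ⇒ sig = (2;(1))
  P={1,9}:  v_{1} + v_{9} = v_{7}  ⇒ sig = (2;(1))
  P={2,3}:  v_{2} + v_{3} = v_{7}  ⇒ sig = (2;(1))
  P={2,4}:  v_{2} + v_{4} = v_{1}  ⇒ sig = (2;(1))
  P={4,5}:  v_{4} + v_{5} = v_{0}  ⇒ sig = (2;(1))
  P={4,9}:  v_{4} + v_{9} = v_{3}  ⇒ sig = (2;(1))
  P={5,7}:  v_{5} + v_{7} = v_{2}  ⇒ sig = (2;(1))
  P={6,7}:  v_{6} + v_{7} = v_{3}  ⇒ sig = (2;(1))
  P={8,9}:  v_{8} + v_{9} = v_{1}  ⇒ sig = (2;(1))
  P={1,3}:  v_{1} + v_{3} = v_{4} + v_{7}  ⇒ sig = (2;(1,1))
  P={1,5}:  v_{1} + v_{5} = v_{0} + v_{2}  ⇒ sig = (2;(1,1))
  P={3,8}:  v_{3} + v_{8} = v_{1} + v_{4}  ⇒ sig = (2;(1,1))
  P={6,8}:  v_{6} + v_{8} = v_{0} + v_{4}  ⇒ sig = (2;(1,1))
  P={5,8}:  v_{5} + v_{8} = 2·v_{0} + v_{2}  ⇒ sig = (2;(1,2))
  P={7,8}:  v_{7} + v_{8} = 2·v_{1}  ⇒ sig = (2;(2))

Sorted signature multiset PRS(X):
{ (2;()) ×3,  (2;(1)) ×12,  (2;(1,1)) ×4,  (2;(1,2)),  (2;(2)) }


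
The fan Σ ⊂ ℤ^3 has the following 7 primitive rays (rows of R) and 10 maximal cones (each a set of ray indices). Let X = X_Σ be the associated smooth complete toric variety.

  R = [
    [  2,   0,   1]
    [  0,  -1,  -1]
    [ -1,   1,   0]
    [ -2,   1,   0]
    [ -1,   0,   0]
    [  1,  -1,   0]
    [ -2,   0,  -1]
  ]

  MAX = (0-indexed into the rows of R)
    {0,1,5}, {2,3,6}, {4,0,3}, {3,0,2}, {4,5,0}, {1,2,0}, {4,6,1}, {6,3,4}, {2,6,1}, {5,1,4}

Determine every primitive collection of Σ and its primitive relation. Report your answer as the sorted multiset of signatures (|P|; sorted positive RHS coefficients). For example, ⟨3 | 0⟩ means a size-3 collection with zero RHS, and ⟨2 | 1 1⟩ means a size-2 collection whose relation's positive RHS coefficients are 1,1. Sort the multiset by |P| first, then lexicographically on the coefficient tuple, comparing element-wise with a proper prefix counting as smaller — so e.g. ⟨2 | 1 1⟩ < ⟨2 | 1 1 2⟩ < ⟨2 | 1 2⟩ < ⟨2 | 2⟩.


|primitive collections| = 7. Relations:

  • {0,6}:  v_{0} + v_{6} = 0  ⇒ sig = ⟨2 | 0⟩
  • {2,5}:  v_{2} + v_{5} = 0  ⇒ sig = ⟨2 | 0⟩
  • {1,3}:  v_{1} + v_{3} = v_{6}  ⇒ sig = ⟨2 | 1⟩
  • {2,4}:  v_{2} + v_{4} = v_{3}  ⇒ sig = ⟨2 | 1⟩
  • {3,5}:  v_{3} + v_{5} = v_{4}  ⇒ sig = ⟨2 | 1⟩
  • {5,6}:  v_{5} + v_{6} = v_{1} + v_{4}  ⇒ sig = ⟨2 | 1 1⟩
  • {0,1,4}:  v_{0} + v_{1} + v_{4} = v_{5}  ⇒ sig = ⟨3 | 1⟩

Sorted signature multiset PRS(X):
{ ⟨2 | 0⟩ ×2,  ⟨2 | 1⟩ ×3,  ⟨2 | 1 1⟩,  ⟨3 | 1⟩ }


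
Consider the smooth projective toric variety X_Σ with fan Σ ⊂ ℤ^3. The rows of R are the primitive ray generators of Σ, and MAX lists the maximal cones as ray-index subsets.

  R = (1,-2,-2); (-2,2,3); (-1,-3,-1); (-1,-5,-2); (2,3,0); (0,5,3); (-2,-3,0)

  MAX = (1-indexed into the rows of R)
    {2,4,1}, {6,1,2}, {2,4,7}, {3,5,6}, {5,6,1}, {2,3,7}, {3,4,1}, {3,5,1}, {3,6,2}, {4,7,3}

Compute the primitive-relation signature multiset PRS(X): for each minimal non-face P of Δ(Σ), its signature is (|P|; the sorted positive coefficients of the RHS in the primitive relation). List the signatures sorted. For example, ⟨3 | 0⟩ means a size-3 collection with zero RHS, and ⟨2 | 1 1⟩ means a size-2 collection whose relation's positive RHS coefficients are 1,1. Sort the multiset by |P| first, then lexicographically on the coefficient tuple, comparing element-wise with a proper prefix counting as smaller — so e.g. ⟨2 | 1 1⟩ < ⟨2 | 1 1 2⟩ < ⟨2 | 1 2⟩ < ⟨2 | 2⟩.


Primitive collections (9):

  P = {5,7}:  v_{5} + v_{7} = 0 — sig = ⟨2 | 0⟩
  P = {1,7}:  v_{1} + v_{7} = v_{4} — sig = ⟨2 | 1⟩
  P = {2,5}:  v_{2} + v_{5} = v_{6} — sig = ⟨2 | 1⟩
  P = {4,5}:  v_{4} + v_{5} = v_{1} — sig = ⟨2 | 1⟩
  P = {6,7}:  v_{6} + v_{7} = v_{2} — sig = ⟨2 | 1⟩
  P = {4,6}:  v_{4} + v_{6} = v_{1} + v_{2} — sig = ⟨2 | 1 1⟩
  P = {1,3,6}:  v_{1} + v_{3} + v_{6} = 0 — sig = ⟨3 | 0⟩
  P = {1,2,3}:  v_{1} + v_{2} + v_{3} = v_{7} — sig = ⟨3 | 1⟩
  P = {2,3,4}:  v_{2} + v_{3} + v_{4} = 2·v_{7} — sig = ⟨3 | 2⟩

Hence PRS(X_Σ) =
{ ⟨2 | 0⟩,  ⟨2 | 1⟩ ×4,  ⟨2 | 1 1⟩,  ⟨3 | 0⟩,  ⟨3 | 1⟩,  ⟨3 | 2⟩ }


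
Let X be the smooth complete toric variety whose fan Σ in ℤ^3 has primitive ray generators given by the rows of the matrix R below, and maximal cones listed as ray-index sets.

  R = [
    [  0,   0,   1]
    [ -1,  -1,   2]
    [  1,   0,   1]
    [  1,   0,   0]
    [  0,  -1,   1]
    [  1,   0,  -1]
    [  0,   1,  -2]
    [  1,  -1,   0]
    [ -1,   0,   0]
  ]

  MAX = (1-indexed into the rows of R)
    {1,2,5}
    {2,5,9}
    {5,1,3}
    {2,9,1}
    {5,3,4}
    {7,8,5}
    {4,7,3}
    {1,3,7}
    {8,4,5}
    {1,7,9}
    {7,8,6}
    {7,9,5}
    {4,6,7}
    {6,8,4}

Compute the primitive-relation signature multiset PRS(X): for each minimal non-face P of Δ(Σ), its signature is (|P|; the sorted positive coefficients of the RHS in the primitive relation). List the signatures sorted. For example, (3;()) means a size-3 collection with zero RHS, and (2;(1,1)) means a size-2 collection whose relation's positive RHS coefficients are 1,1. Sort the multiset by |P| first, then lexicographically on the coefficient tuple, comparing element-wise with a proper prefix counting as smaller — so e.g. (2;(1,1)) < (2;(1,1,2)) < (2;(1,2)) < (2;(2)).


Primitive collections (20):

  P={4,9}:  v_{4} + v_{9} = 0 ; sig = (2;())
  P={1,4}:  v_{1} + v_{4} = v_{3} ; sig = (2;(1))
  P={1,6}:  v_{1} + v_{6} = v_{4} ; sig = (2;(1))
  P={2,6}:  v_{2} + v_{6} = v_{5} ; sig = (2;(1))
  P={2,7}:  v_{2} + v_{7} = v_{9} ; sig = (2;(1))
  P={3,9}:  v_{3} + v_{9} = v_{1} ; sig = (2;(1))
  P={5,6}:  v_{5} + v_{6} = v_{8} ; sig = (2;(1))
  P={1,8}:  v_{1} + v_{8} = v_{4} + v_{5} ; sig = (2;(1,1))
  P={2,4}:  v_{2} + v_{4} = v_{1} + v_{5} ; sig = (2;(1,1))
  P={6,9}:  v_{6} + v_{9} = v_{5} + v_{7} ; sig = (2;(1,1))
  P={2,3}:  v_{2} + v_{3} = 2·v_{1} + v_{5} ; sig = (2;(1,2))
  P={3,8}:  v_{3} + v_{8} = 2·v_{4} + v_{5} ; sig = (2;(1,2))
  P={8,9}:  v_{8} + v_{9} = 2·v_{5} + v_{7} ; sig = (2;(1,2))
  P={2,8}:  v_{2} + v_{8} = 2·v_{5} ; sig = (2;(2))
  P={3,6}:  v_{3} + v_{6} = 2·v_{4} ; sig = (2;(2))
  P={1,5,7}:  v_{1} + v_{5} + v_{7} = 0 ; sig = (3;())
  P={1,5,9}:  v_{1} + v_{5} + v_{9} = v_{2} ; sig = (3;(1))
  P={3,5,7}:  v_{3} + v_{5} + v_{7} = v_{4} ; sig = (3;(1))
  P={4,5,7}:  v_{4} + v_{5} + v_{7} = v_{6} ; sig = (3;(1))
  P={4,7,8}:  v_{4} + v_{7} + v_{8} = 2·v_{6} ; sig = (3;(2))

Signatures (|P|; sorted positive RHS coefficients), sorted:
    |P|=2: 15 collections, coeffs (), (1), (1), (1), (1), (1), (1), (1,1), (1,1), (1,1), (1,2), (1,2), (1,2), (2), (2)
    |P|=3: 5 collections, coeffs (), (1), (1), (1), (2)


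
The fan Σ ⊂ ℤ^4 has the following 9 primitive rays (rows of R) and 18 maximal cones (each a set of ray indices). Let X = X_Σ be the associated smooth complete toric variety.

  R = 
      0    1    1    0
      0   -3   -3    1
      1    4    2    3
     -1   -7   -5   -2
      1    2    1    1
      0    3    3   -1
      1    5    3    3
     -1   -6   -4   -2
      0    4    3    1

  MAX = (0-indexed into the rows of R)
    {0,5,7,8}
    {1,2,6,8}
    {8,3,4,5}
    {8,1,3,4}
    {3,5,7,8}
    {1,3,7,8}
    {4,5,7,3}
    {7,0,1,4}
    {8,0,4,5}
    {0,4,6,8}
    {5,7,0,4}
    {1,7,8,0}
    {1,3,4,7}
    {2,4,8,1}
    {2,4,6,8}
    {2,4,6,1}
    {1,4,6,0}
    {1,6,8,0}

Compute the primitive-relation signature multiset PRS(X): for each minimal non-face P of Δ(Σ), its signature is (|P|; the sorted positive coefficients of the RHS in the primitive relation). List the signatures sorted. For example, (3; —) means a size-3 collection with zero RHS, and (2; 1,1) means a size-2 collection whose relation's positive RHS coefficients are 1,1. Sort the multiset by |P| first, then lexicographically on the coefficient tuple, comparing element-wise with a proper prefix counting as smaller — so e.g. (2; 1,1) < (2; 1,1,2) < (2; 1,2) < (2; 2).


The 12 primitive collections of Σ (r=9, n=4):

  • {1,5}:  v_{1} + v_{5} = 0 ; sig = (2; —)
  • {0,2}:  v_{0} + v_{2} = v_{6} ; sig = (2; 1)
  • {0,3}:  v_{0} + v_{3} = v_{7} ; sig = (2; 1)
  • {2,3}:  v_{2} + v_{3} = v_{1} ; sig = (2; 1)
  • {2,7}:  v_{2} + v_{7} = v_{0} + v_{1} ; sig = (2; 1,1)
  • {3,6}:  v_{3} + v_{6} = v_{0} + v_{1} ; sig = (2; 1,1)
  • {2,5}:  v_{2} + v_{5} = v_{0} + v_{4} + v_{8} ; sig = (2; 1,1,1)
  • {5,6}:  v_{5} + v_{6} = 2·v_{0} + v_{4} + v_{8} ; sig = (2; 1,1,2)
  • {6,7}:  v_{6} + v_{7} = 2·v_{0} + v_{1} ; sig = (2; 1,2)
  • {4,7,8}:  v_{4} + v_{7} + v_{8} = 0 ; sig = (3; —)
  • {0,1,4,8}:  v_{0} + v_{1} + v_{4} + v_{8} = v_{2} ; sig = (4; 1)
  • {1,4,6,8}:  v_{1} + v_{4} + v_{6} + v_{8} = 2·v_{2} ; sig = (4; 2)

so the primitive-relation signature multiset is
{ (2; —),  (2; 1) ×3,  (2; 1,1) ×2,  (2; 1,1,1),  (2; 1,1,2),  (2; 1,2),  (3; —),  (4; 1),  (4; 2) }


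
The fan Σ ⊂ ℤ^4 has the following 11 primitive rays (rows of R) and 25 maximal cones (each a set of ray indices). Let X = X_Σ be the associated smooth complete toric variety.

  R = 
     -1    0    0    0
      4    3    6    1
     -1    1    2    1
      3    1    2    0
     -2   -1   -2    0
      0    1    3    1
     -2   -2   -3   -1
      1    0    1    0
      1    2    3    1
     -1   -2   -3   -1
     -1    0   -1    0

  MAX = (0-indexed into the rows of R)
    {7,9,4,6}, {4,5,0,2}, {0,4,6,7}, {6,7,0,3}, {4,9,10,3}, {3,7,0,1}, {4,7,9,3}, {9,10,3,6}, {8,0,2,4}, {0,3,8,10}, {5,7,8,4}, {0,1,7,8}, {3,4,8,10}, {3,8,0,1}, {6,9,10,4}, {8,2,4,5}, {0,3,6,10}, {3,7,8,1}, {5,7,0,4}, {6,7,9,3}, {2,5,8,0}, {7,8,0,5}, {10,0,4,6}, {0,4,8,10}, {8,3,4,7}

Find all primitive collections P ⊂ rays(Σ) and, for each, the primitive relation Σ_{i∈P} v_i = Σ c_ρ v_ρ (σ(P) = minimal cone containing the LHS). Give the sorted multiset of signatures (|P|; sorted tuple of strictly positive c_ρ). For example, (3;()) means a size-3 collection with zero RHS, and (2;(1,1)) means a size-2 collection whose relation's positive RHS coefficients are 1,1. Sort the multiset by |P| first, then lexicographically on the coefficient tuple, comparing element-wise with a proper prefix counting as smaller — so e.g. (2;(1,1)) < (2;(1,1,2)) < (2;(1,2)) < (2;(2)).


24 collections generate NE(X_Σ); each relation:

  {7,10}:  v_{7} + v_{10} = 0  ⟹  sig = (2;())
  {8,9}:  v_{8} + v_{9} = 0  ⟹  sig = (2;())
  {0,9}:  v_{0} + v_{9} = v_{6}  ⟹  sig = (2;(1))
  {2,7}:  v_{2} + v_{7} = v_{5}  ⟹  sig = (2;(1))
  {5,10}:  v_{5} + v_{10} = v_{2}  ⟹  sig = (2;(1))
  {6,8}:  v_{6} + v_{8} = v_{0}  ⟹  sig = (2;(1))
  {1,4}:  v_{1} + v_{4} = v_{7} + v_{8}  ⟹  sig = (2;(1,1))
  {2,3}:  v_{2} + v_{3} = v_{7} + v_{8}  ⟹  sig = (2;(1,1))
  {1,9}:  v_{1} + v_{9} = v_{0} + v_{3} + v_{7}  ⟹  sig = (2;(1,1,1))
  {1,10}:  v_{1} + v_{10} = v_{0} + v_{3} + v_{8}  ⟹  sig = (2;(1,1,1))
  {2,9}:  v_{2} + v_{9} = v_{0} + v_{4} + v_{7}  ⟹  sig = (2;(1,1,1))
  {2,10}:  v_{2} + v_{10} = v_{0} + v_{4} + v_{8}  ⟹  sig = (2;(1,1,1))
  {1,6}:  v_{1} + v_{6} = 2·v_{0} + v_{3} + v_{7}  ⟹  sig = (2;(1,1,2))
  {2,6}:  v_{2} + v_{6} = 2·v_{0} + v_{4} + v_{7}  ⟹  sig = (2;(1,1,2))
  {5,9}:  v_{5} + v_{9} = v_{0} + v_{4} + 2·v_{7}  ⟹  sig = (2;(1,1,2))
  {3,5}:  v_{3} + v_{5} = 2·v_{7} + v_{8}  ⟹  sig = (2;(1,2))
  {1,2}:  v_{1} + v_{2} = v_{0} + 2·v_{7} + 2·v_{8}  ⟹  sig = (2;(1,2,2))
  {5,6}:  v_{5} + v_{6} = 2·v_{0} + v_{4} + 2·v_{7}  ⟹  sig = (2;(1,2,2))
  {1,5}:  v_{1} + v_{5} = v_{0} + 3·v_{7} + 2·v_{8}  ⟹  sig = (2;(1,2,3))
  {0,3,4}:  v_{0} + v_{3} + v_{4} = 0  ⟹  sig = (3;())
  {3,4,6}:  v_{3} + v_{4} + v_{6} = v_{9}  ⟹  sig = (3;(1))
  {0,3,7,8}:  v_{0} + v_{3} + v_{7} + v_{8} = v_{1}  ⟹  sig = (4;(1))
  {0,4,7,8}:  v_{0} + v_{4} + v_{7} + v_{8} = v_{2}  ⟹  sig = (4;(1))
  {0,4,5,8}:  v_{0} + v_{4} + v_{5} + v_{8} = 2·v_{2}  ⟹  sig = (4;(2))

Sorted signature multiset PRS(X):
    |P|=2: 19 collections, coeffs (), (), (1), (1), (1), (1), (1,1), (1,1), (1,1,1), (1,1,1), (1,1,1), (1,1,1), (1,1,2), (1,1,2), (1,1,2), (1,2), (1,2,2), (1,2,2), (1,2,3)
    |P|=3: 2 collections, coeffs (), (1)
    |P|=4: 3 collections, coeffs (1), (1), (2)


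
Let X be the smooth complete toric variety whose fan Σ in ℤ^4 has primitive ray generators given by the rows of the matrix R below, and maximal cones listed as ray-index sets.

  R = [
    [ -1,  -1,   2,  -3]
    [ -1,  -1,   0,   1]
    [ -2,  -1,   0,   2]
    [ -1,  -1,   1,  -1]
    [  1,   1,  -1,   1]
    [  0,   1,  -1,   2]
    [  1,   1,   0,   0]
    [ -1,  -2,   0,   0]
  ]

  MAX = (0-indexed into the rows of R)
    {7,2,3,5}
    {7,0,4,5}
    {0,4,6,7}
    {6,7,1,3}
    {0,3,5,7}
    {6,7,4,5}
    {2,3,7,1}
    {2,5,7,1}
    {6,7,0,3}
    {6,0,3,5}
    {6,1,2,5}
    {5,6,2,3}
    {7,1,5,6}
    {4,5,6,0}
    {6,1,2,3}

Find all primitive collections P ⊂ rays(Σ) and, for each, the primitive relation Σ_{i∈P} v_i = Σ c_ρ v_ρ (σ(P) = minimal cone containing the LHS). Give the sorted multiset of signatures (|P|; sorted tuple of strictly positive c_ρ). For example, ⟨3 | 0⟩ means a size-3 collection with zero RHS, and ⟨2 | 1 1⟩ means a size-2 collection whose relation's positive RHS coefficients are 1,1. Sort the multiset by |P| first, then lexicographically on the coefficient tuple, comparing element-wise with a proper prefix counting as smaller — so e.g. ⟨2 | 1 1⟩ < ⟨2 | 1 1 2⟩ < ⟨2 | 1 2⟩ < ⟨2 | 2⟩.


Δ(Σ) — 8 vertices, 9 min non-faces:

  P = {3,4}:  v_{3} + v_{4} = 0  ⟹  sig = ⟨2 | 0⟩
  P = {2,4}:  v_{2} + v_{4} = v_{1} + v_{5}  ⟹  sig = ⟨2 | 1 1⟩
  P = {1,4}:  v_{1} + v_{4} = v_{5} + v_{6} + v_{7}  ⟹  sig = ⟨2 | 1 1 1⟩
  P = {0,2}:  v_{0} + v_{2} = 3·v_{3} + v_{5}  ⟹  sig = ⟨2 | 1 3⟩
  P = {0,1}:  v_{0} + v_{1} = 2·v_{3}  ⟹  sig = ⟨2 | 2⟩
  P = {1,3,5}:  v_{1} + v_{3} + v_{5} = v_{2}  ⟹  sig = ⟨3 | 1⟩
  P = {2,6,7}:  v_{2} + v_{6} + v_{7} = 2·v_{1}  ⟹  sig = ⟨3 | 2⟩
  P = {0,5,6,7}:  v_{0} + v_{5} + v_{6} + v_{7} = v_{3}  ⟹  sig = ⟨4 | 1⟩
  P = {3,5,6,7}:  v_{3} + v_{5} + v_{6} + v_{7} = v_{1}  ⟹  sig = ⟨4 | 1⟩

Signatures (|P|; sorted positive RHS coefficients), sorted:
{ ⟨2 | 0⟩,  ⟨2 | 1 1⟩,  ⟨2 | 1 1 1⟩,  ⟨2 | 1 3⟩,  ⟨2 | 2⟩,  ⟨3 | 1⟩,  ⟨3 | 2⟩,  ⟨4 | 1⟩ ×2 }


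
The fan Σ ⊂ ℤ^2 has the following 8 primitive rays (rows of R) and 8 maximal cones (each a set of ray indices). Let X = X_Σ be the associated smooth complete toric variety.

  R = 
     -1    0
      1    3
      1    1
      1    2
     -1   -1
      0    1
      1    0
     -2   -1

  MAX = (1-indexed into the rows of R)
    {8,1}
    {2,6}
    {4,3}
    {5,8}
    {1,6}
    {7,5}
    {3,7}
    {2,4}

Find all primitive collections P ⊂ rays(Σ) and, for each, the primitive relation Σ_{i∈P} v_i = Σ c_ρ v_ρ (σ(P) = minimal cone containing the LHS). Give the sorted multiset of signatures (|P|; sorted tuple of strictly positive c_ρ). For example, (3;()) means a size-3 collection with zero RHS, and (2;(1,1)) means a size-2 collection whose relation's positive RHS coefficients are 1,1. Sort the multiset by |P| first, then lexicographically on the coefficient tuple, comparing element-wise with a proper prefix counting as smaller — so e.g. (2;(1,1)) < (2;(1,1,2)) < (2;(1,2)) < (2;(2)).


Minimal non-faces — 20 found among 8 rays, 8 max cones:

  P={1,7}:  v_{1} + v_{7} = 0  →  sig = (2;())
  P={3,5}:  v_{3} + v_{5} = 0  →  sig = (2;())
  P={1,3}:  v_{1} + v_{3} = v_{6}  →  sig = (2;(1))
  P={1,5}:  v_{1} + v_{5} = v_{8}  →  sig = (2;(1))
  P={3,6}:  v_{3} + v_{6} = v_{4}  →  sig = (2;(1))
  P={3,8}:  v_{3} + v_{8} = v_{1}  →  sig = (2;(1))
  P={4,5}:  v_{4} + v_{5} = v_{6}  →  sig = (2;(1))
  P={4,6}:  v_{4} + v_{6} = v_{2}  →  sig = (2;(1))
  P={5,6}:  v_{5} + v_{6} = v_{1}  →  sig = (2;(1))
  P={6,7}:  v_{6} + v_{7} = v_{3}  →  sig = (2;(1))
  P={7,8}:  v_{7} + v_{8} = v_{5}  →  sig = (2;(1))
  P={2,7}:  v_{2} + v_{7} = v_{3} + v_{4}  →  sig = (2;(1,1))
  P={4,8}:  v_{4} + v_{8} = v_{1} + v_{6}  →  sig = (2;(1,1))
  P={2,8}:  v_{2} + v_{8} = v_{1} + 2·v_{6}  →  sig = (2;(1,2))
  P={1,4}:  v_{1} + v_{4} = 2·v_{6}  →  sig = (2;(2))
  P={2,3}:  v_{2} + v_{3} = 2·v_{4}  →  sig = (2;(2))
  P={2,5}:  v_{2} + v_{5} = 2·v_{6}  →  sig = (2;(2))
  P={4,7}:  v_{4} + v_{7} = 2·v_{3}  →  sig = (2;(2))
  P={6,8}:  v_{6} + v_{8} = 2·v_{1}  →  sig = (2;(2))
  P={1,2}:  v_{1} + v_{2} = 3·v_{6}  →  sig = (2;(3))

Hence PRS(X_Σ) =
    (2;())
    (2;())
    (2;(1))
    (2;(1))
    (2;(1))
    (2;(1))
    (2;(1))
    (2;(1))
    (2;(1))
    (2;(1))
    (2;(1))
    (2;(1,1))
    (2;(1,1))
    (2;(1,2))
    (2;(2))
    (2;(2))
    (2;(2))
    (2;(2))
    (2;(2))
    (2;(3))


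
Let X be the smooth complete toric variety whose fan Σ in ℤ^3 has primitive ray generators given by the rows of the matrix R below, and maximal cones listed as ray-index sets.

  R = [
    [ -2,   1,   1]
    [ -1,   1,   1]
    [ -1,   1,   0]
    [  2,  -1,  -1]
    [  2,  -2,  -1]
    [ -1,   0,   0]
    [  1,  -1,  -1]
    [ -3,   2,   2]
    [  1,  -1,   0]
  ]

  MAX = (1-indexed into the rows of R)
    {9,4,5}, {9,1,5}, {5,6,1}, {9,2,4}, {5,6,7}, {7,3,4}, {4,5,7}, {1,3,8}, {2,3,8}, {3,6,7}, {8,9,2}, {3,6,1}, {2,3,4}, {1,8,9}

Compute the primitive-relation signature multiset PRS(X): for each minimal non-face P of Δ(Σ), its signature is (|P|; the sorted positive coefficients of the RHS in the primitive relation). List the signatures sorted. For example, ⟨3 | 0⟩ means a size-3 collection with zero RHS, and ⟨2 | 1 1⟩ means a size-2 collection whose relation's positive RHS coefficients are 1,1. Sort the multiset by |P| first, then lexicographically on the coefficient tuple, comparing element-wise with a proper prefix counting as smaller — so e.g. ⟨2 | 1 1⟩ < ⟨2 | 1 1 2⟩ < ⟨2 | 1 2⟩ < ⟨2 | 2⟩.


15 collections generate NE(X_Σ); each relation:

  • {1,4}:  v_{1} + v_{4} = 0 ; sig = ⟨2 | 0⟩
  • {2,7}:  v_{2} + v_{7} = 0 ; sig = ⟨2 | 0⟩
  • {3,9}:  v_{3} + v_{9} = 0 ; sig = ⟨2 | 0⟩
  • {1,2}:  v_{1} + v_{2} = v_{8} ; sig = ⟨2 | 1⟩
  • {1,7}:  v_{1} + v_{7} = v_{6} ; sig = ⟨2 | 1⟩
  • {2,5}:  v_{2} + v_{5} = v_{9} ; sig = ⟨2 | 1⟩
  • {2,6}:  v_{2} + v_{6} = v_{1} ; sig = ⟨2 | 1⟩
  • {3,5}:  v_{3} + v_{5} = v_{7} ; sig = ⟨2 | 1⟩
  • {4,6}:  v_{4} + v_{6} = v_{7} ; sig = ⟨2 | 1⟩
  • {4,8}:  v_{4} + v_{8} = v_{2} ; sig = ⟨2 | 1⟩
  • {7,8}:  v_{7} + v_{8} = v_{1} ; sig = ⟨2 | 1⟩
  • {7,9}:  v_{7} + v_{9} = v_{5} ; sig = ⟨2 | 1⟩
  • {5,8}:  v_{5} + v_{8} = v_{1} + v_{9} ; sig = ⟨2 | 1 1⟩
  • {6,9}:  v_{6} + v_{9} = v_{1} + v_{5} ; sig = ⟨2 | 1 1⟩
  • {6,8}:  v_{6} + v_{8} = 2·v_{1} ; sig = ⟨2 | 2⟩

Sorted signature multiset PRS(X):
[⟨2 | 0⟩, ⟨2 | 0⟩, ⟨2 | 0⟩, ⟨2 | 1⟩, ⟨2 | 1⟩, ⟨2 | 1⟩, ⟨2 | 1⟩, ⟨2 | 1⟩, ⟨2 | 1⟩, ⟨2 | 1⟩, ⟨2 | 1⟩, ⟨2 | 1⟩, ⟨2 | 1 1⟩, ⟨2 | 1 1⟩, ⟨2 | 2⟩]


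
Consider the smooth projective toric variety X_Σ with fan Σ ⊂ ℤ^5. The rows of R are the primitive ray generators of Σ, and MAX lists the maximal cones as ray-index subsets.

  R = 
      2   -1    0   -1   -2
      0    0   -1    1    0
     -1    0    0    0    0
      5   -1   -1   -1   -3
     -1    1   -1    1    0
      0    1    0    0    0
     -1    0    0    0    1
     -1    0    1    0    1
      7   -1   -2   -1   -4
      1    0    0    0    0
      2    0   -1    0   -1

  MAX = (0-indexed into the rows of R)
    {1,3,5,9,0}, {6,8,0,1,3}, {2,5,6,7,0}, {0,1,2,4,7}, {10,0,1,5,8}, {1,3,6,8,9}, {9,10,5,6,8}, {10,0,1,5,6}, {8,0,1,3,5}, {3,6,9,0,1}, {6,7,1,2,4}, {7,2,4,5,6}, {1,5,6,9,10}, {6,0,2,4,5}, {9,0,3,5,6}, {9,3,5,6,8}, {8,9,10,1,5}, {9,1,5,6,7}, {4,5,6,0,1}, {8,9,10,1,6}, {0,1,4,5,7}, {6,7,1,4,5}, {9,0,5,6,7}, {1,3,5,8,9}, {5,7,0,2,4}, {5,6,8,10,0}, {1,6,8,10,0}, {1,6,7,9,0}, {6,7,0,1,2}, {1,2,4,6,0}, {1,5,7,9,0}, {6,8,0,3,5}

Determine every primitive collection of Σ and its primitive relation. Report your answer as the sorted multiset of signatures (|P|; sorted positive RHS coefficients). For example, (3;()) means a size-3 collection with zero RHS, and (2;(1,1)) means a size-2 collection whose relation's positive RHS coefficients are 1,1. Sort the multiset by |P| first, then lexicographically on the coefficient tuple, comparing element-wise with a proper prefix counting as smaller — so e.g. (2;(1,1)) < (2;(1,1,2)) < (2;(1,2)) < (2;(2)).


Primitive collections (20):

  P={2,9}:  v_{2} + v_{9} = 0  →  sig = (2;())
  P={3,10}:  v_{3} + v_{10} = v_{8}  →  sig = (2;(1))
  P={7,10}:  v_{7} + v_{10} = v_{9}  →  sig = (2;(1))
  P={2,3}:  v_{2} + v_{3} = v_{0} + v_{10}  →  sig = (2;(1,1))
  P={4,9}:  v_{4} + v_{9} = v_{1} + v_{5}  →  sig = (2;(1,1))
  P={7,8}:  v_{7} + v_{8} = v_{3} + v_{9}  →  sig = (2;(1,1))
  P={2,10}:  v_{2} + v_{10} = v_{0} + v_{1} + v_{5} + v_{6}  →  sig = (2;(1,1,1,1))
  P={3,4}:  v_{3} + v_{4} = v_{0} + v_{1} + v_{5} + v_{10}  →  sig = (2;(1,1,1,1))
  P={4,8}:  v_{4} + v_{8} = v_{0} + v_{1} + v_{5} + 2·v_{10}  →  sig = (2;(1,1,1,2))
  P={4,10}:  v_{4} + v_{10} = v_{0} + 2·v_{1} + 2·v_{5} + v_{6}  →  sig = (2;(1,1,2,2))
  P={2,8}:  v_{2} + v_{8} = v_{0} + 2·v_{10}  →  sig = (2;(1,2))
  P={3,7}:  v_{3} + v_{7} = v_{0} + 2·v_{9}  →  sig = (2;(1,2))
  P={0,9,10}:  v_{0} + v_{9} + v_{10} = v_{3}  →  sig = (3;(1))
  P={1,2,5}:  v_{1} + v_{2} + v_{5} = v_{4}  →  sig = (3;(1))
  P={0,8,9}:  v_{0} + v_{8} + v_{9} = 2·v_{3}  →  sig = (3;(2))
  P={0,4,6,7}:  v_{0} + v_{4} + v_{6} + v_{7} = v_{2}  →  sig = (4;(1))
  P={1,3,5,6}:  v_{1} + v_{3} + v_{5} + v_{6} = 2·v_{10}  →  sig = (4;(2))
  P={1,5,6,8}:  v_{1} + v_{5} + v_{6} + v_{8} = 3·v_{10}  →  sig = (4;(3))
  P={0,1,5,6,7}:  v_{0} + v_{1} + v_{5} + v_{6} + v_{7} = 0  →  sig = (5;())
  P={0,1,5,6,9}:  v_{0} + v_{1} + v_{5} + v_{6} + v_{9} = v_{10}  →  sig = (5;(1))

Signatures (|P|; sorted positive RHS coefficients), sorted:
    |P|=2: 12 collections, coeffs (), (1), (1), (1,1), (1,1), (1,1), (1,1,1,1), (1,1,1,1), (1,1,1,2), (1,1,2,2), (1,2), (1,2)
    |P|=3: 3 collections, coeffs (1), (1), (2)
    |P|=4: 3 collections, coeffs (1), (2), (3)
    |P|=5: 2 collections, coeffs (), (1)


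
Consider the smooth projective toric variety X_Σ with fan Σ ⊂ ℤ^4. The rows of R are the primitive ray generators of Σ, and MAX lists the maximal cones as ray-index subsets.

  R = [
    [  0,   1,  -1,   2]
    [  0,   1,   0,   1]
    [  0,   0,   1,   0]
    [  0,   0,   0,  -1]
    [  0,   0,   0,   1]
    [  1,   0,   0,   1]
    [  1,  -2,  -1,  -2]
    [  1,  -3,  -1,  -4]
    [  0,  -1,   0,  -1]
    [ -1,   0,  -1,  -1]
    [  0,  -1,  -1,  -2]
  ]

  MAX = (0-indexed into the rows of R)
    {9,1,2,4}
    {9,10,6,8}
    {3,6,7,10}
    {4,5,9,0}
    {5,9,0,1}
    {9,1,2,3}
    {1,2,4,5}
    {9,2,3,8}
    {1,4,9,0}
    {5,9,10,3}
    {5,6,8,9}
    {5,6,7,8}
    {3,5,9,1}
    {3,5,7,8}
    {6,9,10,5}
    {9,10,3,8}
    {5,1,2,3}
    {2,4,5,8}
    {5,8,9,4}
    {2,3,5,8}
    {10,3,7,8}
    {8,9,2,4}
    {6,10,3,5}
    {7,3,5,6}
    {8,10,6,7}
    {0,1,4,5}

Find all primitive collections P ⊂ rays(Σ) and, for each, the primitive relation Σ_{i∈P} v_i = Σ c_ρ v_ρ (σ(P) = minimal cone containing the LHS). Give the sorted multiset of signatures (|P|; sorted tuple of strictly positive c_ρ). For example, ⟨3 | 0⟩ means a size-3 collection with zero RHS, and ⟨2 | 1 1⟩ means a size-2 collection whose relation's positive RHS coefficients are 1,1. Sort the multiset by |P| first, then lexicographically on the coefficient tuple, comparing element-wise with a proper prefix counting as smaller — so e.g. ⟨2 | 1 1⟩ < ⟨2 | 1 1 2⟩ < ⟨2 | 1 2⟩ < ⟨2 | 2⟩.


Σ has 25 primitive collections:

  P = {1,8}:  v_{1} + v_{8} = 0  →  sig = ⟨2 | 0⟩
  P = {3,4}:  v_{3} + v_{4} = 0  →  sig = ⟨2 | 0⟩
  P = {0,2}:  v_{0} + v_{2} = v_{1} + v_{4}  →  sig = ⟨2 | 1 1⟩
  P = {1,6}:  v_{1} + v_{6} = v_{5} + v_{10}  →  sig = ⟨2 | 1 1⟩
  P = {1,7}:  v_{1} + v_{7} = v_{3} + v_{6}  →  sig = ⟨2 | 1 1⟩
  P = {2,10}:  v_{2} + v_{10} = v_{3} + v_{8}  →  sig = ⟨2 | 1 1⟩
  P = {4,7}:  v_{4} + v_{7} = v_{6} + v_{8}  →  sig = ⟨2 | 1 1⟩
  P = {0,3}:  v_{0} + v_{3} = v_{1} + v_{5} + v_{9}  →  sig = ⟨2 | 1 1 1⟩
  P = {0,7}:  v_{0} + v_{7} = v_{5} + v_{6} + v_{9}  →  sig = ⟨2 | 1 1 1⟩
  P = {0,8}:  v_{0} + v_{8} = v_{4} + v_{5} + v_{9}  →  sig = ⟨2 | 1 1 1⟩
  P = {1,10}:  v_{1} + v_{10} = v_{3} + v_{5} + v_{9}  →  sig = ⟨2 | 1 1 1⟩
  P = {4,10}:  v_{4} + v_{10} = v_{5} + v_{8} + v_{9}  →  sig = ⟨2 | 1 1 1⟩
  P = {2,6}:  v_{2} + v_{6} = v_{3} + v_{5} + 2·v_{8}  →  sig = ⟨2 | 1 1 2⟩
  P = {7,9}:  v_{7} + v_{9} = v_{8} + 2·v_{10}  →  sig = ⟨2 | 1 2⟩
  P = {4,6}:  v_{4} + v_{6} = 2·v_{5} + 2·v_{8} + v_{9}  →  sig = ⟨2 | 1 2 2⟩
  P = {0,6}:  v_{0} + v_{6} = 3·v_{5} + v_{8} + 2·v_{9}  →  sig = ⟨2 | 1 2 3⟩
  P = {2,7}:  v_{2} + v_{7} = 2·v_{3} + v_{5} + 3·v_{8}  →  sig = ⟨2 | 1 2 3⟩
  P = {0,10}:  v_{0} + v_{10} = 2·v_{5} + 2·v_{9}  →  sig = ⟨2 | 2 2⟩
  P = {2,5,9}:  v_{2} + v_{5} + v_{9} = 0  →  sig = ⟨3 | 0⟩
  P = {3,6,8}:  v_{3} + v_{6} + v_{8} = v_{7}  →  sig = ⟨3 | 1⟩
  P = {5,8,10}:  v_{5} + v_{8} + v_{10} = v_{6}  →  sig = ⟨3 | 1⟩
  P = {5,7,10}:  v_{5} + v_{7} + v_{10} = v_{3} + 2·v_{6}  →  sig = ⟨3 | 1 2⟩
  P = {3,6,9}:  v_{3} + v_{6} + v_{9} = 2·v_{10}  →  sig = ⟨3 | 2⟩
  P = {1,4,5,9}:  v_{1} + v_{4} + v_{5} + v_{9} = v_{0}  →  sig = ⟨4 | 1⟩
  P = {3,5,8,9}:  v_{3} + v_{5} + v_{8} + v_{9} = v_{10}  →  sig = ⟨4 | 1⟩

Sorted signature multiset PRS(X):
[⟨2 | 0⟩, ⟨2 | 0⟩, ⟨2 | 1 1⟩, ⟨2 | 1 1⟩, ⟨2 | 1 1⟩, ⟨2 | 1 1⟩, ⟨2 | 1 1⟩, ⟨2 | 1 1 1⟩, ⟨2 | 1 1 1⟩, ⟨2 | 1 1 1⟩, ⟨2 | 1 1 1⟩, ⟨2 | 1 1 1⟩, ⟨2 | 1 1 2⟩, ⟨2 | 1 2⟩, ⟨2 | 1 2 2⟩, ⟨2 | 1 2 3⟩, ⟨2 | 1 2 3⟩, ⟨2 | 2 2⟩, ⟨3 | 0⟩, ⟨3 | 1⟩, ⟨3 | 1⟩, ⟨3 | 1 2⟩, ⟨3 | 2⟩, ⟨4 | 1⟩, ⟨4 | 1⟩]


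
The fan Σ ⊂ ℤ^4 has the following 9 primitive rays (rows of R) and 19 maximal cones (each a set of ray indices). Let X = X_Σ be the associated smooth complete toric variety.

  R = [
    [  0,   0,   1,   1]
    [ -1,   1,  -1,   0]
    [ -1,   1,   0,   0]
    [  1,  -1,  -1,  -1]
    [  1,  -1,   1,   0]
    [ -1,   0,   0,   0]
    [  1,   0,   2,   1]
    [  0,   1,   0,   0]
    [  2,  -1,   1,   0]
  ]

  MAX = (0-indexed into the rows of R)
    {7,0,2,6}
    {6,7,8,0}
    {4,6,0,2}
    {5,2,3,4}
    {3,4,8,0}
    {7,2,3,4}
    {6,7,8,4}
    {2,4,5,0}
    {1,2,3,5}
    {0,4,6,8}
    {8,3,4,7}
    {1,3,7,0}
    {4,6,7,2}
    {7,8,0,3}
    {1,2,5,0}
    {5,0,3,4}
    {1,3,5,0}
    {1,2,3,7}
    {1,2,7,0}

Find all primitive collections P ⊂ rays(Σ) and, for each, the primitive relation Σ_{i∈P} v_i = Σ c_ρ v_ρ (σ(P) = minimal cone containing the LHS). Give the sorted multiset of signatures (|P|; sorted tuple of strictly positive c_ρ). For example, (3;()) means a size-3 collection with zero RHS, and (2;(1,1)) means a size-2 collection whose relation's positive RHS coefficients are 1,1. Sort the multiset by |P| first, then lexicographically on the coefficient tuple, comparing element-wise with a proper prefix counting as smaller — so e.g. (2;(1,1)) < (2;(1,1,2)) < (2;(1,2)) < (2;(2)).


Δ(Σ) — 9 vertices, 10 min non-faces:

  P={1,4}:  v_{1} + v_{4} = 0  ⇒ sig = (2;())
  P={3,6}:  v_{3} + v_{6} = v_{8}  ⇒ sig = (2;(1))
  P={5,7}:  v_{5} + v_{7} = v_{2}  ⇒ sig = (2;(1))
  P={5,8}:  v_{5} + v_{8} = v_{4}  ⇒ sig = (2;(1))
  P={1,6}:  v_{1} + v_{6} = v_{0} + v_{7}  ⇒ sig = (2;(1,1))
  P={2,8}:  v_{2} + v_{8} = v_{4} + v_{7}  ⇒ sig = (2;(1,1))
  P={1,8}:  v_{1} + v_{8} = v_{0} + v_{3} + v_{7}  ⇒ sig = (2;(1,1,1))
  P={5,6}:  v_{5} + v_{6} = v_{0} + v_{2} + v_{4}  ⇒ sig = (2;(1,1,1))
  P={0,2,3}:  v_{0} + v_{2} + v_{3} = 0  ⇒ sig = (3;())
  P={0,4,7}:  v_{0} + v_{4} + v_{7} = v_{6}  ⇒ sig = (3;(1))

Signatures (|P|; sorted positive RHS coefficients), sorted:
    |P|=2: 8 collections, coeffs (), (1), (1), (1), (1,1), (1,1), (1,1,1), (1,1,1)
    |P|=3: 2 collections, coeffs (), (1)


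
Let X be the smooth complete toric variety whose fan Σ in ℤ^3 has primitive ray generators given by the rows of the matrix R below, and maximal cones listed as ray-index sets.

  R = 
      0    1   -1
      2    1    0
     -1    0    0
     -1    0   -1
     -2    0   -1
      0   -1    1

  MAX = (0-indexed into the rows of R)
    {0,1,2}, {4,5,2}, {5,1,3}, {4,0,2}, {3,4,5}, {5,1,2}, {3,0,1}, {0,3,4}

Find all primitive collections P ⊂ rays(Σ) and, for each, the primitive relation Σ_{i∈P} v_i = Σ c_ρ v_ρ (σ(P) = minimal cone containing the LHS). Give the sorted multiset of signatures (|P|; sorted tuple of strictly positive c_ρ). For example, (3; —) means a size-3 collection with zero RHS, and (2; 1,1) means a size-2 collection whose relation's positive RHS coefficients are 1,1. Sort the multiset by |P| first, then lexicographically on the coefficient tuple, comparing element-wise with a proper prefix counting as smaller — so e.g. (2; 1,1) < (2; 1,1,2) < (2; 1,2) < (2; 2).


The 3 primitive collections of Σ (r=6, n=3):

  • {0,5}:  v_{0} + v_{5} = 0 — sig = (2; —)
  • {1,4}:  v_{1} + v_{4} = v_{0} — sig = (2; 1)
  • {2,3}:  v_{2} + v_{3} = v_{4} — sig = (2; 1)

so the primitive-relation signature multiset is
    |P|=2: 3 collections, coeffs (), (1), (1)
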